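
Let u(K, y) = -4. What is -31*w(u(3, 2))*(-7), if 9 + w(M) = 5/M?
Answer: -8897/4 ≈ -2224.3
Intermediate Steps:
w(M) = -9 + 5/M
-31*w(u(3, 2))*(-7) = -31*(-9 + 5/(-4))*(-7) = -31*(-9 + 5*(-¼))*(-7) = -31*(-9 - 5/4)*(-7) = -31*(-41/4)*(-7) = (1271/4)*(-7) = -8897/4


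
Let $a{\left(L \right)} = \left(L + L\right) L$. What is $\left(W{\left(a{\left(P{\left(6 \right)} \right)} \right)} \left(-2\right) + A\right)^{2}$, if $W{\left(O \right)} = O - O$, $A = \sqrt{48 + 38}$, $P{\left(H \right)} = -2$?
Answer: $86$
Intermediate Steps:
$a{\left(L \right)} = 2 L^{2}$ ($a{\left(L \right)} = 2 L L = 2 L^{2}$)
$A = \sqrt{86} \approx 9.2736$
$W{\left(O \right)} = 0$
$\left(W{\left(a{\left(P{\left(6 \right)} \right)} \right)} \left(-2\right) + A\right)^{2} = \left(0 \left(-2\right) + \sqrt{86}\right)^{2} = \left(0 + \sqrt{86}\right)^{2} = \left(\sqrt{86}\right)^{2} = 86$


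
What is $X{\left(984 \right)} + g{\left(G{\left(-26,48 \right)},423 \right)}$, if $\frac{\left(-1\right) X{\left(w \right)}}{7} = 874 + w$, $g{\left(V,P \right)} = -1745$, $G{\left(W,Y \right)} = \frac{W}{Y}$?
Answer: $-14751$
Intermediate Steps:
$X{\left(w \right)} = -6118 - 7 w$ ($X{\left(w \right)} = - 7 \left(874 + w\right) = -6118 - 7 w$)
$X{\left(984 \right)} + g{\left(G{\left(-26,48 \right)},423 \right)} = \left(-6118 - 6888\right) - 1745 = -13006 - 1745 = -14751$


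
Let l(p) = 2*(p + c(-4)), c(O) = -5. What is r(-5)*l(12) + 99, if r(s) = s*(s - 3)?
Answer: 659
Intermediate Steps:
r(s) = s*(-3 + s)
l(p) = -10 + 2*p (l(p) = 2*(p - 5) = 2*(-5 + p) = -10 + 2*p)
r(-5)*l(12) + 99 = (-5*(-3 - 5))*(-10 + 2*12) + 99 = (-5*(-8))*(-10 + 24) + 99 = 40*14 + 99 = 560 + 99 = 659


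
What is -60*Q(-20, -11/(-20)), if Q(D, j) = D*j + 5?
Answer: 360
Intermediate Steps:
Q(D, j) = 5 + D*j
-60*Q(-20, -11/(-20)) = -60*(5 - (-220)/(-20)) = -60*(5 - (-220)*(-1)/20) = -60*(5 - 20*11/20) = -60*(5 - 11) = -60*(-6) = 360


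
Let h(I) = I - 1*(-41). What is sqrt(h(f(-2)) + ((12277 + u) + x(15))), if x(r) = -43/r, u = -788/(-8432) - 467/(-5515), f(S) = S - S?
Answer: sqrt(3745071941394970515)/17438430 ≈ 110.97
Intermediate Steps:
f(S) = 0
u = 2070891/11625620 (u = -788*(-1/8432) - 467*(-1/5515) = 197/2108 + 467/5515 = 2070891/11625620 ≈ 0.17813)
h(I) = 41 + I (h(I) = I + 41 = 41 + I)
sqrt(h(f(-2)) + ((12277 + u) + x(15))) = sqrt((41 + 0) + ((12277 + 2070891/11625620) - 43/15)) = sqrt(41 + (142729807631/11625620 - 43*1/15)) = sqrt(41 + (142729807631/11625620 - 43/15)) = sqrt(41 + 428089442561/34876860) = sqrt(429519393821/34876860) = sqrt(3745071941394970515)/17438430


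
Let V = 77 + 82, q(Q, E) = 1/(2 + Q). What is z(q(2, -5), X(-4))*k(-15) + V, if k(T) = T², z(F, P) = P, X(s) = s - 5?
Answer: -1866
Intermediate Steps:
X(s) = -5 + s
V = 159
z(q(2, -5), X(-4))*k(-15) + V = (-5 - 4)*(-15)² + 159 = -9*225 + 159 = -2025 + 159 = -1866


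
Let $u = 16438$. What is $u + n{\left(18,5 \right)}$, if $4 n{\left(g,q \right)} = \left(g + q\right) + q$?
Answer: $16445$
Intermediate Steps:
$n{\left(g,q \right)} = \frac{q}{2} + \frac{g}{4}$ ($n{\left(g,q \right)} = \frac{\left(g + q\right) + q}{4} = \frac{g + 2 q}{4} = \frac{q}{2} + \frac{g}{4}$)
$u + n{\left(18,5 \right)} = 16438 + \left(\frac{1}{2} \cdot 5 + \frac{1}{4} \cdot 18\right) = 16438 + \left(\frac{5}{2} + \frac{9}{2}\right) = 16438 + 7 = 16445$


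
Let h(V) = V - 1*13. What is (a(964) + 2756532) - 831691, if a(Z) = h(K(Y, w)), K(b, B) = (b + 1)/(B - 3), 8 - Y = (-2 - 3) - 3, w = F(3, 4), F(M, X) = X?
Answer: 1924845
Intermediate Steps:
w = 4
Y = 16 (Y = 8 - ((-2 - 3) - 3) = 8 - (-5 - 3) = 8 - 1*(-8) = 8 + 8 = 16)
K(b, B) = (1 + b)/(-3 + B)
h(V) = -13 + V (h(V) = V - 13 = -13 + V)
a(Z) = 4 (a(Z) = -13 + (1 + 16)/(-3 + 4) = -13 + 17/1 = -13 + 1*17 = -13 + 17 = 4)
(a(964) + 2756532) - 831691 = (4 + 2756532) - 831691 = 2756536 - 831691 = 1924845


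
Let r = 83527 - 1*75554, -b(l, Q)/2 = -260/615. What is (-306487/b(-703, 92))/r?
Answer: -37697901/829192 ≈ -45.463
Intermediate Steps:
b(l, Q) = 104/123 (b(l, Q) = -(-520)/615 = -2*(-52/123) = 104/123)
r = 7973 (r = 83527 - 75554 = 7973)
(-306487/b(-703, 92))/r = -306487/104/123/7973 = -306487*123/104*(1/7973) = -37697901/104*1/7973 = -37697901/829192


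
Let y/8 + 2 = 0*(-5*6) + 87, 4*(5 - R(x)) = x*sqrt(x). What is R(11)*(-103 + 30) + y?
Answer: 315 + 803*sqrt(11)/4 ≈ 980.81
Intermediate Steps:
R(x) = 5 - x**(3/2)/4 (R(x) = 5 - x*sqrt(x)/4 = 5 - x**(3/2)/4)
y = 680 (y = -16 + 8*(0*(-5*6) + 87) = -16 + 8*(0*(-30) + 87) = -16 + 8*(0 + 87) = -16 + 8*87 = -16 + 696 = 680)
R(11)*(-103 + 30) + y = (5 - 11*sqrt(11)/4)*(-103 + 30) + 680 = (5 - 11*sqrt(11)/4)*(-73) + 680 = (-365 + 803*sqrt(11)/4) + 680 = 315 + 803*sqrt(11)/4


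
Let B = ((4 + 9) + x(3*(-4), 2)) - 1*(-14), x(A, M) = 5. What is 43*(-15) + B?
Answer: -613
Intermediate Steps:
B = 32 (B = ((4 + 9) + 5) - 1*(-14) = (13 + 5) + 14 = 18 + 14 = 32)
43*(-15) + B = 43*(-15) + 32 = -645 + 32 = -613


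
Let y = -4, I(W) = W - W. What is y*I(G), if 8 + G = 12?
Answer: 0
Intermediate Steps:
G = 4 (G = -8 + 12 = 4)
I(W) = 0
y*I(G) = -4*0 = 0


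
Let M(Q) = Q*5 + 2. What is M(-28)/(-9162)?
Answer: 23/1527 ≈ 0.015062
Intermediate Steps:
M(Q) = 2 + 5*Q (M(Q) = 5*Q + 2 = 2 + 5*Q)
M(-28)/(-9162) = (2 + 5*(-28))/(-9162) = (2 - 140)*(-1/9162) = -138*(-1/9162) = 23/1527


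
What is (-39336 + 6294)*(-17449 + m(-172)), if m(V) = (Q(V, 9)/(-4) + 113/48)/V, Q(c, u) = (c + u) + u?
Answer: 793343403835/1376 ≈ 5.7656e+8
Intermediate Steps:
Q(c, u) = c + 2*u
m(V) = (-103/48 - V/4)/V (m(V) = ((V + 2*9)/(-4) + 113/48)/V = ((V + 18)*(-1/4) + 113*(1/48))/V = ((18 + V)*(-1/4) + 113/48)/V = ((-9/2 - V/4) + 113/48)/V = (-103/48 - V/4)/V)
(-39336 + 6294)*(-17449 + m(-172)) = (-39336 + 6294)*(-17449 + (1/48)*(-103 - 12*(-172))/(-172)) = -33042*(-17449 + (1/48)*(-1/172)*(-103 + 2064)) = -33042*(-17449 + (1/48)*(-1/172)*1961) = -33042*(-17449 - 1961/8256) = -33042*(-144060905/8256) = 793343403835/1376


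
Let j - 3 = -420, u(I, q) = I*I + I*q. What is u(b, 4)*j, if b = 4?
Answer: -13344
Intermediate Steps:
u(I, q) = I² + I*q
j = -417 (j = 3 - 420 = -417)
u(b, 4)*j = (4*(4 + 4))*(-417) = (4*8)*(-417) = 32*(-417) = -13344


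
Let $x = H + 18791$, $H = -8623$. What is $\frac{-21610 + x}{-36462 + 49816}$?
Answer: $- \frac{5721}{6677} \approx -0.85682$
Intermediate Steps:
$x = 10168$ ($x = -8623 + 18791 = 10168$)
$\frac{-21610 + x}{-36462 + 49816} = \frac{-21610 + 10168}{-36462 + 49816} = - \frac{11442}{13354} = \left(-11442\right) \frac{1}{13354} = - \frac{5721}{6677}$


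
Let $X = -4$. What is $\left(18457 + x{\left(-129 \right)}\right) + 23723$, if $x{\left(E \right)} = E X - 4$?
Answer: $42692$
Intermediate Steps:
$x{\left(E \right)} = -4 - 4 E$ ($x{\left(E \right)} = E \left(-4\right) - 4 = - 4 E - 4 = -4 - 4 E$)
$\left(18457 + x{\left(-129 \right)}\right) + 23723 = \left(18457 - -512\right) + 23723 = \left(18457 + \left(-4 + 516\right)\right) + 23723 = \left(18457 + 512\right) + 23723 = 18969 + 23723 = 42692$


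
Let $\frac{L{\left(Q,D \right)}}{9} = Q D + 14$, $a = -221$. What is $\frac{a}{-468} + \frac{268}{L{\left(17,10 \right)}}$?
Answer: $\frac{175}{276} \approx 0.63406$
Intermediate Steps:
$L{\left(Q,D \right)} = 126 + 9 D Q$ ($L{\left(Q,D \right)} = 9 \left(Q D + 14\right) = 9 \left(D Q + 14\right) = 9 \left(14 + D Q\right) = 126 + 9 D Q$)
$\frac{a}{-468} + \frac{268}{L{\left(17,10 \right)}} = - \frac{221}{-468} + \frac{268}{126 + 9 \cdot 10 \cdot 17} = \left(-221\right) \left(- \frac{1}{468}\right) + \frac{268}{126 + 1530} = \frac{17}{36} + \frac{268}{1656} = \frac{17}{36} + 268 \cdot \frac{1}{1656} = \frac{17}{36} + \frac{67}{414} = \frac{175}{276}$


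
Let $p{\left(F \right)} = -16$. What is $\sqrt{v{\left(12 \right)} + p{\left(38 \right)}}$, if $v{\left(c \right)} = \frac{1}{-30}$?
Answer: $\frac{i \sqrt{14430}}{30} \approx 4.0042 i$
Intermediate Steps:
$v{\left(c \right)} = - \frac{1}{30}$
$\sqrt{v{\left(12 \right)} + p{\left(38 \right)}} = \sqrt{- \frac{1}{30} - 16} = \sqrt{- \frac{481}{30}} = \frac{i \sqrt{14430}}{30}$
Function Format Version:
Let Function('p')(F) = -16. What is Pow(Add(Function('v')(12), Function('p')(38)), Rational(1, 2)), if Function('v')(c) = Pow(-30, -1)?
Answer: Mul(Rational(1, 30), I, Pow(14430, Rational(1, 2))) ≈ Mul(4.0042, I)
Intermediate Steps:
Function('v')(c) = Rational(-1, 30)
Pow(Add(Function('v')(12), Function('p')(38)), Rational(1, 2)) = Pow(Add(Rational(-1, 30), -16), Rational(1, 2)) = Pow(Rational(-481, 30), Rational(1, 2)) = Mul(Rational(1, 30), I, Pow(14430, Rational(1, 2)))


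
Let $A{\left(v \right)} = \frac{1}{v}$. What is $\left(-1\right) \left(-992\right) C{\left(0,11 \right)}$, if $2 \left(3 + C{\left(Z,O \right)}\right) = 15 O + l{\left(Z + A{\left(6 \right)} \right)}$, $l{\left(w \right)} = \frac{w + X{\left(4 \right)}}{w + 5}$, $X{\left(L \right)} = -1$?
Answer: $78784$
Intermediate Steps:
$l{\left(w \right)} = \frac{-1 + w}{5 + w}$ ($l{\left(w \right)} = \frac{w - 1}{w + 5} = \frac{-1 + w}{5 + w}$)
$C{\left(Z,O \right)} = -3 + \frac{15 O}{2} + \frac{- \frac{5}{6} + Z}{2 \left(\frac{31}{6} + Z\right)}$ ($C{\left(Z,O \right)} = -3 + \frac{15 O + \frac{-1 + \left(Z + \frac{1}{6}\right)}{5 + \left(Z + \frac{1}{6}\right)}}{2} = -3 + \frac{15 O + \frac{-1 + \left(\frac{1}{6} + Z\right)}{5 + \left(\frac{1}{6} + Z\right)}}{2} = -3 + \frac{15 O + \frac{- \frac{5}{6} + Z}{\frac{31}{6} + Z}}{2} = -3 + \left(\frac{15 O}{2} + \frac{- \frac{5}{6} + Z}{2 \left(\frac{31}{6} + Z\right)}\right) = -3 + \frac{15 O}{2} + \frac{- \frac{5}{6} + Z}{2 \left(\frac{31}{6} + Z\right)}$)
$\left(-1\right) \left(-992\right) C{\left(0,11 \right)} = \left(-1\right) \left(-992\right) \frac{-191 - 0 + 465 \cdot 11 + 90 \cdot 11 \cdot 0}{2 \left(31 + 6 \cdot 0\right)} = 992 \frac{-191 + 0 + 5115 + 0}{2 \left(31 + 0\right)} = 992 \cdot \frac{1}{2} \cdot \frac{1}{31} \cdot 4924 = 992 \cdot \frac{2462}{31} = 78784$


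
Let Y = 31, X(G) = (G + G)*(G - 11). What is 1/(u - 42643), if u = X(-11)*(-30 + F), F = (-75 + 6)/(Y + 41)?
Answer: -6/345761 ≈ -1.7353e-5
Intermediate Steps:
X(G) = 2*G*(-11 + G) (X(G) = (2*G)*(-11 + G) = 2*G*(-11 + G))
F = -23/24 (F = (-75 + 6)/(31 + 41) = -69/72 = -69*1/72 = -23/24 ≈ -0.95833)
u = -89903/6 (u = (2*(-11)*(-11 - 11))*(-30 - 23/24) = (2*(-11)*(-22))*(-743/24) = 484*(-743/24) = -89903/6 ≈ -14984.)
1/(u - 42643) = 1/(-89903/6 - 42643) = 1/(-345761/6) = -6/345761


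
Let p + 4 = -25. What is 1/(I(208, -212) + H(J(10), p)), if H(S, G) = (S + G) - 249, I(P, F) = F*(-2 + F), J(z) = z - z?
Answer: 1/45090 ≈ 2.2178e-5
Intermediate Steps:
p = -29 (p = -4 - 25 = -29)
J(z) = 0
H(S, G) = -249 + G + S (H(S, G) = (G + S) - 249 = -249 + G + S)
1/(I(208, -212) + H(J(10), p)) = 1/(-212*(-2 - 212) + (-249 - 29 + 0)) = 1/(-212*(-214) - 278) = 1/(45368 - 278) = 1/45090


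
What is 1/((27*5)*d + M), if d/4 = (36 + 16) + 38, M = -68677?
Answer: -1/20077 ≈ -4.9808e-5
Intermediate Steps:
d = 360 (d = 4*((36 + 16) + 38) = 4*(52 + 38) = 4*90 = 360)
1/((27*5)*d + M) = 1/((27*5)*360 - 68677) = 1/(135*360 - 68677) = 1/(48600 - 68677) = 1/(-20077) = -1/20077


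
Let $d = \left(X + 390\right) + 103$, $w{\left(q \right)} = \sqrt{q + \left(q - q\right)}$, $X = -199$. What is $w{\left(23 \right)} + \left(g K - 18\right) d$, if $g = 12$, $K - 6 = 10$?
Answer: $51156 + \sqrt{23} \approx 51161.0$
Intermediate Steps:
$K = 16$ ($K = 6 + 10 = 16$)
$w{\left(q \right)} = \sqrt{q}$ ($w{\left(q \right)} = \sqrt{q + 0} = \sqrt{q}$)
$d = 294$ ($d = \left(-199 + 390\right) + 103 = 191 + 103 = 294$)
$w{\left(23 \right)} + \left(g K - 18\right) d = \sqrt{23} + \left(12 \cdot 16 - 18\right) 294 = \sqrt{23} + \left(192 - 18\right) 294 = \sqrt{23} + 174 \cdot 294 = \sqrt{23} + 51156 = 51156 + \sqrt{23}$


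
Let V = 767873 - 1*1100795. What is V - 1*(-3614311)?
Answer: 3281389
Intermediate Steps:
V = -332922 (V = 767873 - 1100795 = -332922)
V - 1*(-3614311) = -332922 - 1*(-3614311) = -332922 + 3614311 = 3281389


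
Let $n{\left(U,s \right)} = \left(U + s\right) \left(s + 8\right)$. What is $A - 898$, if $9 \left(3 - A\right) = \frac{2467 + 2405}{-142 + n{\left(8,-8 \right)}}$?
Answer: $- \frac{189823}{213} \approx -891.19$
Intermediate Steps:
$n{\left(U,s \right)} = \left(8 + s\right) \left(U + s\right)$ ($n{\left(U,s \right)} = \left(U + s\right) \left(8 + s\right) = \left(8 + s\right) \left(U + s\right)$)
$A = \frac{1451}{213}$ ($A = 3 - \frac{\left(2467 + 2405\right) \frac{1}{-142 + \left(\left(-8\right)^{2} + 8 \cdot 8 + 8 \left(-8\right) + 8 \left(-8\right)\right)}}{9} = 3 - \frac{4872 \frac{1}{-142 + \left(64 + 64 - 64 - 64\right)}}{9} = 3 - \frac{4872 \frac{1}{-142 + 0}}{9} = 3 - \frac{4872 \frac{1}{-142}}{9} = 3 - \frac{4872 \left(- \frac{1}{142}\right)}{9} = 3 - - \frac{812}{213} = 3 + \frac{812}{213} = \frac{1451}{213} \approx 6.8122$)
$A - 898 = \frac{1451}{213} - 898 = - \frac{189823}{213}$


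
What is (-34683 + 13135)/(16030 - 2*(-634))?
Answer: -10774/8649 ≈ -1.2457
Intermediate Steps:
(-34683 + 13135)/(16030 - 2*(-634)) = -21548/(16030 + 1268) = -21548/17298 = -21548*1/17298 = -10774/8649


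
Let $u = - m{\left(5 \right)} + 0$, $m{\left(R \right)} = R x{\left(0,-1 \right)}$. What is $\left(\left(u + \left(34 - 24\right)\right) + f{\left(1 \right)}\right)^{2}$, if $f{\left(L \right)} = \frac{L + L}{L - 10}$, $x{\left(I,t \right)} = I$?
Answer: $\frac{7744}{81} \approx 95.605$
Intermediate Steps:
$f{\left(L \right)} = \frac{2 L}{-10 + L}$
$m{\left(R \right)} = 0$ ($m{\left(R \right)} = R 0 = 0$)
$u = 0$ ($u = \left(-1\right) 0 + 0 = 0 + 0 = 0$)
$\left(\left(u + \left(34 - 24\right)\right) + f{\left(1 \right)}\right)^{2} = \left(\left(0 + \left(34 - 24\right)\right) + 2 \cdot 1 \frac{1}{-10 + 1}\right)^{2} = \left(\left(0 + 10\right) + 2 \cdot 1 \frac{1}{-9}\right)^{2} = \left(10 + 2 \cdot 1 \left(- \frac{1}{9}\right)\right)^{2} = \left(10 - \frac{2}{9}\right)^{2} = \left(\frac{88}{9}\right)^{2} = \frac{7744}{81}$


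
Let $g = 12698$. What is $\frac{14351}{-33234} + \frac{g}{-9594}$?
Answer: $- \frac{93281471}{53141166} \approx -1.7554$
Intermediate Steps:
$\frac{14351}{-33234} + \frac{g}{-9594} = \frac{14351}{-33234} + \frac{12698}{-9594} = 14351 \left(- \frac{1}{33234}\right) + 12698 \left(- \frac{1}{9594}\right) = - \frac{14351}{33234} - \frac{6349}{4797} = - \frac{93281471}{53141166}$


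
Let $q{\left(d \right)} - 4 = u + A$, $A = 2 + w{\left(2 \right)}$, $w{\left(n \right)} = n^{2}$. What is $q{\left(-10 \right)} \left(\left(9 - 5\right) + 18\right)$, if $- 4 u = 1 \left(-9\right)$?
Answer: $\frac{539}{2} \approx 269.5$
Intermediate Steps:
$A = 6$ ($A = 2 + 2^{2} = 2 + 4 = 6$)
$u = \frac{9}{4}$ ($u = - \frac{1 \left(-9\right)}{4} = \left(- \frac{1}{4}\right) \left(-9\right) = \frac{9}{4} \approx 2.25$)
$q{\left(d \right)} = \frac{49}{4}$ ($q{\left(d \right)} = 4 + \left(\frac{9}{4} + 6\right) = 4 + \frac{33}{4} = \frac{49}{4}$)
$q{\left(-10 \right)} \left(\left(9 - 5\right) + 18\right) = \frac{49 \left(\left(9 - 5\right) + 18\right)}{4} = \frac{49 \left(4 + 18\right)}{4} = \frac{49}{4} \cdot 22 = \frac{539}{2}$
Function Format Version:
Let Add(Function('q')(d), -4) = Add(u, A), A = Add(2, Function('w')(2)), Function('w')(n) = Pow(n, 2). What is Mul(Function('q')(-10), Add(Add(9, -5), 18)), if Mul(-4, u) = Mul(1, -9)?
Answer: Rational(539, 2) ≈ 269.50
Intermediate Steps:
A = 6 (A = Add(2, Pow(2, 2)) = Add(2, 4) = 6)
u = Rational(9, 4) (u = Mul(Rational(-1, 4), Mul(1, -9)) = Mul(Rational(-1, 4), -9) = Rational(9, 4) ≈ 2.2500)
Function('q')(d) = Rational(49, 4) (Function('q')(d) = Add(4, Add(Rational(9, 4), 6)) = Add(4, Rational(33, 4)) = Rational(49, 4))
Mul(Function('q')(-10), Add(Add(9, -5), 18)) = Mul(Rational(49, 4), Add(Add(9, -5), 18)) = Mul(Rational(49, 4), Add(4, 18)) = Mul(Rational(49, 4), 22) = Rational(539, 2)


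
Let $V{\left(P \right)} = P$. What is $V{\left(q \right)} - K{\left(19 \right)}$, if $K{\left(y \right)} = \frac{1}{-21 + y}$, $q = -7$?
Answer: $- \frac{13}{2} \approx -6.5$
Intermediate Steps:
$V{\left(q \right)} - K{\left(19 \right)} = -7 - \frac{1}{-21 + 19} = -7 - \frac{1}{-2} = -7 - - \frac{1}{2} = -7 + \frac{1}{2} = - \frac{13}{2}$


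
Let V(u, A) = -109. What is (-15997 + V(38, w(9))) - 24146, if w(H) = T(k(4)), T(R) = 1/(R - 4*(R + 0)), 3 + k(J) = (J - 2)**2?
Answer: -40252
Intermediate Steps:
k(J) = -3 + (-2 + J)**2 (k(J) = -3 + (J - 2)**2 = -3 + (-2 + J)**2)
T(R) = -1/(3*R) (T(R) = 1/(R - 4*R) = 1/(-3*R) = -1/(3*R))
w(H) = -1/3 (w(H) = -1/(3*(-3 + (-2 + 4)**2)) = -1/(3*(-3 + 2**2)) = -1/(3*(-3 + 4)) = -1/3/1 = -1/3*1 = -1/3)
(-15997 + V(38, w(9))) - 24146 = (-15997 - 109) - 24146 = -16106 - 24146 = -40252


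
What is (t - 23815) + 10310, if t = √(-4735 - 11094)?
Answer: -13505 + I*√15829 ≈ -13505.0 + 125.81*I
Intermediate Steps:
t = I*√15829 (t = √(-15829) = I*√15829 ≈ 125.81*I)
(t - 23815) + 10310 = (I*√15829 - 23815) + 10310 = (-23815 + I*√15829) + 10310 = -13505 + I*√15829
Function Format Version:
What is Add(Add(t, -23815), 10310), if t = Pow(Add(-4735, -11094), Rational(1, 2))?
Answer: Add(-13505, Mul(I, Pow(15829, Rational(1, 2)))) ≈ Add(-13505., Mul(125.81, I))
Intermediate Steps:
t = Mul(I, Pow(15829, Rational(1, 2))) (t = Pow(-15829, Rational(1, 2)) = Mul(I, Pow(15829, Rational(1, 2))) ≈ Mul(125.81, I))
Add(Add(t, -23815), 10310) = Add(Add(Mul(I, Pow(15829, Rational(1, 2))), -23815), 10310) = Add(Add(-23815, Mul(I, Pow(15829, Rational(1, 2)))), 10310) = Add(-13505, Mul(I, Pow(15829, Rational(1, 2))))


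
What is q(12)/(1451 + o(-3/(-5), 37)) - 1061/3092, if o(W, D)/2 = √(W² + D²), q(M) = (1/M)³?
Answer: -24062576048753/70124007393216 - 5*√34234/45358348896 ≈ -0.34314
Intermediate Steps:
q(M) = M⁻³
o(W, D) = 2*√(D² + W²) (o(W, D) = 2*√(W² + D²) = 2*√(D² + W²))
q(12)/(1451 + o(-3/(-5), 37)) - 1061/3092 = 1/(12³*(1451 + 2*√(37² + (-3/(-5))²))) - 1061/3092 = 1/(1728*(1451 + 2*√(1369 + (-3*(-⅕))²))) - 1061*1/3092 = 1/(1728*(1451 + 2*√(1369 + (⅗)²))) - 1061/3092 = 1/(1728*(1451 + 2*√(1369 + 9/25))) - 1061/3092 = 1/(1728*(1451 + 2*√(34234/25))) - 1061/3092 = 1/(1728*(1451 + 2*(√34234/5))) - 1061/3092 = 1/(1728*(1451 + 2*√34234/5)) - 1061/3092 = -1061/3092 + 1/(1728*(1451 + 2*√34234/5))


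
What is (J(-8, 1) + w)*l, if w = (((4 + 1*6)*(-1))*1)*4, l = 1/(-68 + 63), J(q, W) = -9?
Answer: 49/5 ≈ 9.8000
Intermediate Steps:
l = -⅕ (l = 1/(-5) = -⅕ ≈ -0.20000)
w = -40 (w = (((4 + 6)*(-1))*1)*4 = ((10*(-1))*1)*4 = -10*1*4 = -10*4 = -40)
(J(-8, 1) + w)*l = (-9 - 40)*(-⅕) = -49*(-⅕) = 49/5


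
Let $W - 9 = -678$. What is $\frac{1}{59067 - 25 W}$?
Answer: $\frac{1}{75792} \approx 1.3194 \cdot 10^{-5}$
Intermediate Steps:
$W = -669$ ($W = 9 - 678 = -669$)
$\frac{1}{59067 - 25 W} = \frac{1}{59067 - -16725} = \frac{1}{59067 + 16725} = \frac{1}{75792}$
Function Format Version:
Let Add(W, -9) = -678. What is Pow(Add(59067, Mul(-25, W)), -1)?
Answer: Rational(1, 75792) ≈ 1.3194e-5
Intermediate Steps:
W = -669 (W = Add(9, -678) = -669)
Pow(Add(59067, Mul(-25, W)), -1) = Pow(Add(59067, Mul(-25, -669)), -1) = Pow(Add(59067, 16725), -1) = Pow(75792, -1) = Rational(1, 75792)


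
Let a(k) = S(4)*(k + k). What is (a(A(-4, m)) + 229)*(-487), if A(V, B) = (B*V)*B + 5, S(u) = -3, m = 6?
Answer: -517681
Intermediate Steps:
A(V, B) = 5 + V*B² (A(V, B) = V*B² + 5 = 5 + V*B²)
a(k) = -6*k (a(k) = -3*(k + k) = -6*k)
(a(A(-4, m)) + 229)*(-487) = (-6*(5 - 4*6²) + 229)*(-487) = (-6*(5 - 4*36) + 229)*(-487) = (-6*(5 - 144) + 229)*(-487) = (-6*(-139) + 229)*(-487) = (834 + 229)*(-487) = 1063*(-487) = -517681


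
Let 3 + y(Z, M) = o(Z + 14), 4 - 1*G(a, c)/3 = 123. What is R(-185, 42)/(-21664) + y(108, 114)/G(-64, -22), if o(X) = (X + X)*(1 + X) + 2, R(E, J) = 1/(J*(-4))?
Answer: -5201266415/61872384 ≈ -84.064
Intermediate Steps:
R(E, J) = -1/(4*J) (R(E, J) = 1/(-4*J) = -1/(4*J))
G(a, c) = -357 (G(a, c) = 12 - 3*123 = 12 - 369 = -357)
o(X) = 2 + 2*X*(1 + X) (o(X) = (2*X)*(1 + X) + 2 = 2*X*(1 + X) + 2 = 2 + 2*X*(1 + X))
y(Z, M) = 27 + 2*Z + 2*(14 + Z)² (y(Z, M) = -3 + (2 + 2*(Z + 14) + 2*(Z + 14)²) = -3 + (2 + 2*(14 + Z) + 2*(14 + Z)²) = -3 + (2 + (28 + 2*Z) + 2*(14 + Z)²) = -3 + (30 + 2*Z + 2*(14 + Z)²) = 27 + 2*Z + 2*(14 + Z)²)
R(-185, 42)/(-21664) + y(108, 114)/G(-64, -22) = -¼/42/(-21664) + (419 + 2*108² + 58*108)/(-357) = -¼*1/42*(-1/21664) + (419 + 2*11664 + 6264)*(-1/357) = -1/168*(-1/21664) + (419 + 23328 + 6264)*(-1/357) = 1/3639552 + 30011*(-1/357) = 1/3639552 - 30011/357 = -5201266415/61872384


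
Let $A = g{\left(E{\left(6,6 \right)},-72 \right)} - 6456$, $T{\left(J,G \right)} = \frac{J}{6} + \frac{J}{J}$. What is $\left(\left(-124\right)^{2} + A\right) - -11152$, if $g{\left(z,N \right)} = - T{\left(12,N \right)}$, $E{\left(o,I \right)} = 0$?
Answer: $20069$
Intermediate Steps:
$T{\left(J,G \right)} = 1 + \frac{J}{6}$ ($T{\left(J,G \right)} = J \frac{1}{6} + 1 = \frac{J}{6} + 1 = 1 + \frac{J}{6}$)
$g{\left(z,N \right)} = -3$ ($g{\left(z,N \right)} = - (1 + \frac{1}{6} \cdot 12) = - (1 + 2) = \left(-1\right) 3 = -3$)
$A = -6459$ ($A = -3 - 6456 = -6459$)
$\left(\left(-124\right)^{2} + A\right) - -11152 = \left(\left(-124\right)^{2} - 6459\right) - -11152 = \left(15376 - 6459\right) + 11152 = 8917 + 11152 = 20069$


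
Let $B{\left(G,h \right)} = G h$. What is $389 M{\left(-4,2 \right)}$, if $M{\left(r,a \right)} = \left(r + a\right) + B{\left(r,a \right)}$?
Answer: $-3890$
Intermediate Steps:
$M{\left(r,a \right)} = a + r + a r$ ($M{\left(r,a \right)} = \left(r + a\right) + r a = \left(a + r\right) + a r = a + r + a r$)
$389 M{\left(-4,2 \right)} = 389 \left(2 - 4 + 2 \left(-4\right)\right) = 389 \left(2 - 4 - 8\right) = 389 \left(-10\right) = -3890$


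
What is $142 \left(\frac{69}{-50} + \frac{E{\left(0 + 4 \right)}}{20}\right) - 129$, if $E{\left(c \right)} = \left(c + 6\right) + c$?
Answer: $- \frac{5639}{25} \approx -225.56$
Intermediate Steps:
$E{\left(c \right)} = 6 + 2 c$ ($E{\left(c \right)} = \left(6 + c\right) + c = 6 + 2 c$)
$142 \left(\frac{69}{-50} + \frac{E{\left(0 + 4 \right)}}{20}\right) - 129 = 142 \left(\frac{69}{-50} + \frac{6 + 2 \left(0 + 4\right)}{20}\right) - 129 = 142 \left(69 \left(- \frac{1}{50}\right) + \left(6 + 2 \cdot 4\right) \frac{1}{20}\right) - 129 = 142 \left(- \frac{69}{50} + \left(6 + 8\right) \frac{1}{20}\right) - 129 = 142 \left(- \frac{69}{50} + 14 \cdot \frac{1}{20}\right) - 129 = 142 \left(- \frac{69}{50} + \frac{7}{10}\right) - 129 = 142 \left(- \frac{17}{25}\right) - 129 = - \frac{2414}{25} - 129 = - \frac{5639}{25}$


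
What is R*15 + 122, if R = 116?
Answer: 1862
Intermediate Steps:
R*15 + 122 = 116*15 + 122 = 1740 + 122 = 1862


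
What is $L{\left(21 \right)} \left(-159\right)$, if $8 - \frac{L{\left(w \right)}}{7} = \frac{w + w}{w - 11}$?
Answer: $- \frac{21147}{5} \approx -4229.4$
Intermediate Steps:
$L{\left(w \right)} = 56 - \frac{14 w}{-11 + w}$ ($L{\left(w \right)} = 56 - 7 \frac{w + w}{w - 11} = 56 - 7 \frac{2 w}{-11 + w} = 56 - \frac{14 w}{-11 + w}$)
$L{\left(21 \right)} \left(-159\right) = \frac{14 \left(-44 + 3 \cdot 21\right)}{-11 + 21} \left(-159\right) = \frac{14 \left(-44 + 63\right)}{10} \left(-159\right) = 14 \cdot \frac{1}{10} \cdot 19 \left(-159\right) = \frac{133}{5} \left(-159\right) = - \frac{21147}{5}$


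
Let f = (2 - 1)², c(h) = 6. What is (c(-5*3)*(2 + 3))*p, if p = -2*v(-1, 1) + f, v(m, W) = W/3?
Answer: 10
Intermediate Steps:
v(m, W) = W/3 (v(m, W) = W*(⅓) = W/3)
f = 1 (f = 1² = 1)
p = ⅓ (p = -2/3 + 1 = -2*⅓ + 1 = -⅔ + 1 = ⅓ ≈ 0.33333)
(c(-5*3)*(2 + 3))*p = (6*(2 + 3))*(⅓) = (6*5)*(⅓) = 30*(⅓) = 10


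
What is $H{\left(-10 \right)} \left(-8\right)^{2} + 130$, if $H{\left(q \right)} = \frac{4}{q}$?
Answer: $\frac{522}{5} \approx 104.4$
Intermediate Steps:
$H{\left(-10 \right)} \left(-8\right)^{2} + 130 = \frac{4}{-10} \left(-8\right)^{2} + 130 = 4 \left(- \frac{1}{10}\right) 64 + 130 = \left(- \frac{2}{5}\right) 64 + 130 = - \frac{128}{5} + 130 = \frac{522}{5}$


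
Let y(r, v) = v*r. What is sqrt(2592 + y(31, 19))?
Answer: sqrt(3181) ≈ 56.400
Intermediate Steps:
y(r, v) = r*v
sqrt(2592 + y(31, 19)) = sqrt(2592 + 31*19) = sqrt(2592 + 589) = sqrt(3181)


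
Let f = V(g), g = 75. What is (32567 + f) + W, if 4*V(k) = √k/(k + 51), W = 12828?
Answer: 45395 + 5*√3/504 ≈ 45395.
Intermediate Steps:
V(k) = √k/(4*(51 + k)) (V(k) = (√k/(k + 51))/4 = (√k/(51 + k))/4 = √k/(4*(51 + k)))
f = 5*√3/504 (f = √75/(4*(51 + 75)) = (¼)*(5*√3)/126 = (¼)*(5*√3)*(1/126) = 5*√3/504 ≈ 0.017183)
(32567 + f) + W = (32567 + 5*√3/504) + 12828 = 45395 + 5*√3/504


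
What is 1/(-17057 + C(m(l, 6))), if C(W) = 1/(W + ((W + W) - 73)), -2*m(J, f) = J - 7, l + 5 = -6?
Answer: -46/784623 ≈ -5.8627e-5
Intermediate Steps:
l = -11 (l = -5 - 6 = -11)
m(J, f) = 7/2 - J/2 (m(J, f) = -(J - 7)/2 = -(-7 + J)/2 = 7/2 - J/2)
C(W) = 1/(-73 + 3*W) (C(W) = 1/(W + (2*W - 73)) = 1/(W + (-73 + 2*W)) = 1/(-73 + 3*W))
1/(-17057 + C(m(l, 6))) = 1/(-17057 + 1/(-73 + 3*(7/2 - ½*(-11)))) = 1/(-17057 + 1/(-73 + 3*(7/2 + 11/2))) = 1/(-17057 + 1/(-73 + 3*9)) = 1/(-17057 + 1/(-73 + 27)) = 1/(-17057 + 1/(-46)) = 1/(-17057 - 1/46) = 1/(-784623/46) = -46/784623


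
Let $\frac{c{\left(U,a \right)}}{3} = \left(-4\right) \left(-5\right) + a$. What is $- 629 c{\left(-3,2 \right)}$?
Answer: $-41514$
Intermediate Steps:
$c{\left(U,a \right)} = 60 + 3 a$ ($c{\left(U,a \right)} = 3 \left(\left(-4\right) \left(-5\right) + a\right) = 3 \left(20 + a\right) = 60 + 3 a$)
$- 629 c{\left(-3,2 \right)} = - 629 \left(60 + 3 \cdot 2\right) = - 629 \left(60 + 6\right) = \left(-629\right) 66 = -41514$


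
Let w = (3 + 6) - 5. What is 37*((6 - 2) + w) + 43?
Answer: 339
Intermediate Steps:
w = 4 (w = 9 - 5 = 4)
37*((6 - 2) + w) + 43 = 37*((6 - 2) + 4) + 43 = 37*(4 + 4) + 43 = 37*8 + 43 = 296 + 43 = 339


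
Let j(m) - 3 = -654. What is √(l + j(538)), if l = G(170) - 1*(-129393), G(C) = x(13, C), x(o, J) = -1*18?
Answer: 2*√32181 ≈ 358.78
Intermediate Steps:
x(o, J) = -18
G(C) = -18
l = 129375 (l = -18 - 1*(-129393) = -18 + 129393 = 129375)
j(m) = -651 (j(m) = 3 - 654 = -651)
√(l + j(538)) = √(129375 - 651) = √128724 = 2*√32181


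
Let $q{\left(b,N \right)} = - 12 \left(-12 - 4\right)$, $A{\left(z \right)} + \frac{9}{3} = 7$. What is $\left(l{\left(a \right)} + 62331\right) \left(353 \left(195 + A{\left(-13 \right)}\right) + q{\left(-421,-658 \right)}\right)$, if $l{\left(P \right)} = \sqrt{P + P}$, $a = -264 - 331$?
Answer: $4390533309 + 70439 i \sqrt{1190} \approx 4.3905 \cdot 10^{9} + 2.4299 \cdot 10^{6} i$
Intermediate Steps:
$A{\left(z \right)} = 4$ ($A{\left(z \right)} = -3 + 7 = 4$)
$a = -595$ ($a = -264 - 331 = -595$)
$l{\left(P \right)} = \sqrt{2} \sqrt{P}$ ($l{\left(P \right)} = \sqrt{2 P} = \sqrt{2} \sqrt{P}$)
$q{\left(b,N \right)} = 192$ ($q{\left(b,N \right)} = \left(-12\right) \left(-16\right) = 192$)
$\left(l{\left(a \right)} + 62331\right) \left(353 \left(195 + A{\left(-13 \right)}\right) + q{\left(-421,-658 \right)}\right) = \left(\sqrt{2} \sqrt{-595} + 62331\right) \left(353 \left(195 + 4\right) + 192\right) = \left(\sqrt{2} i \sqrt{595} + 62331\right) \left(353 \cdot 199 + 192\right) = \left(i \sqrt{1190} + 62331\right) \left(70247 + 192\right) = \left(62331 + i \sqrt{1190}\right) 70439 = 4390533309 + 70439 i \sqrt{1190}$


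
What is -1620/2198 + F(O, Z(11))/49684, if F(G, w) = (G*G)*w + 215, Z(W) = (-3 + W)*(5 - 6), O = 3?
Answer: -40086883/54602716 ≈ -0.73416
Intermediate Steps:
Z(W) = 3 - W (Z(W) = (-3 + W)*(-1) = 3 - W)
F(G, w) = 215 + w*G² (F(G, w) = G²*w + 215 = w*G² + 215 = 215 + w*G²)
-1620/2198 + F(O, Z(11))/49684 = -1620/2198 + (215 + (3 - 1*11)*3²)/49684 = -1620*1/2198 + (215 + (3 - 11)*9)*(1/49684) = -810/1099 + (215 - 8*9)*(1/49684) = -810/1099 + (215 - 72)*(1/49684) = -810/1099 + 143*(1/49684) = -810/1099 + 143/49684 = -40086883/54602716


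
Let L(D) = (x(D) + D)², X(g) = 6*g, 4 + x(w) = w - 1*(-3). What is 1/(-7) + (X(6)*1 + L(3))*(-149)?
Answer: -63624/7 ≈ -9089.1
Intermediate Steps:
x(w) = -1 + w (x(w) = -4 + (w - 1*(-3)) = -4 + (w + 3) = -4 + (3 + w) = -1 + w)
L(D) = (-1 + 2*D)² (L(D) = ((-1 + D) + D)² = (-1 + 2*D)²)
1/(-7) + (X(6)*1 + L(3))*(-149) = 1/(-7) + ((6*6)*1 + (-1 + 2*3)²)*(-149) = -⅐ + (36*1 + (-1 + 6)²)*(-149) = -⅐ + (36 + 5²)*(-149) = -⅐ + (36 + 25)*(-149) = -⅐ + 61*(-149) = -⅐ - 9089 = -63624/7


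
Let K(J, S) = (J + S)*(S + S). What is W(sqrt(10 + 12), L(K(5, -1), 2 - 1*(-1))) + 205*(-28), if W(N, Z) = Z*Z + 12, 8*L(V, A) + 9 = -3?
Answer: -22903/4 ≈ -5725.8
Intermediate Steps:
K(J, S) = 2*S*(J + S) (K(J, S) = (J + S)*(2*S) = 2*S*(J + S))
L(V, A) = -3/2 (L(V, A) = -9/8 + (1/8)*(-3) = -9/8 - 3/8 = -3/2)
W(N, Z) = 12 + Z**2 (W(N, Z) = Z**2 + 12 = 12 + Z**2)
W(sqrt(10 + 12), L(K(5, -1), 2 - 1*(-1))) + 205*(-28) = (12 + (-3/2)**2) + 205*(-28) = (12 + 9/4) - 5740 = 57/4 - 5740 = -22903/4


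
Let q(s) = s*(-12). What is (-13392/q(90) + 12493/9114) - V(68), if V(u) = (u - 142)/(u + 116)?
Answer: 958373/67620 ≈ 14.173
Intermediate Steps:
q(s) = -12*s
V(u) = (-142 + u)/(116 + u)
(-13392/q(90) + 12493/9114) - V(68) = (-13392/((-12*90)) + 12493/9114) - (-142 + 68)/(116 + 68) = (-13392/(-1080) + 12493*(1/9114)) - (-74)/184 = (-13392*(-1/1080) + 403/294) - (-74)/184 = (62/5 + 403/294) - 1*(-37/92) = 20243/1470 + 37/92 = 958373/67620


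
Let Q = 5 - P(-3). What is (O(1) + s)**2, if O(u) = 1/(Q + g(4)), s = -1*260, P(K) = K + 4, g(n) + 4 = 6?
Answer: 2430481/36 ≈ 67513.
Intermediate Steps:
g(n) = 2 (g(n) = -4 + 6 = 2)
P(K) = 4 + K
s = -260
Q = 4 (Q = 5 - (4 - 3) = 5 - 1*1 = 5 - 1 = 4)
O(u) = 1/6 (O(u) = 1/(4 + 2) = 1/6)
(O(1) + s)**2 = (1/6 - 260)**2 = (-1559/6)**2 = 2430481/36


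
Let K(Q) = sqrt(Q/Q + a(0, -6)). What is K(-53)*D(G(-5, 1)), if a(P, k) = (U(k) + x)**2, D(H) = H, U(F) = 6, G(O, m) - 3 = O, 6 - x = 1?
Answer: -2*sqrt(122) ≈ -22.091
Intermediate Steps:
x = 5 (x = 6 - 1*1 = 6 - 1 = 5)
G(O, m) = 3 + O
a(P, k) = 121 (a(P, k) = (6 + 5)**2 = 11**2 = 121)
K(Q) = sqrt(122) (K(Q) = sqrt(Q/Q + 121) = sqrt(1 + 121) = sqrt(122))
K(-53)*D(G(-5, 1)) = sqrt(122)*(3 - 5) = sqrt(122)*(-2) = -2*sqrt(122)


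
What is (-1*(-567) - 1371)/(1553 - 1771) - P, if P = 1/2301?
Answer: 924893/250809 ≈ 3.6876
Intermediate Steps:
P = 1/2301 ≈ 0.00043459
(-1*(-567) - 1371)/(1553 - 1771) - P = (-1*(-567) - 1371)/(1553 - 1771) - 1*1/2301 = (567 - 1371)/(-218) - 1/2301 = -804*(-1/218) - 1/2301 = 402/109 - 1/2301 = 924893/250809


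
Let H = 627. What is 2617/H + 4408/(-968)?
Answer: -2620/6897 ≈ -0.37988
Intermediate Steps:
2617/H + 4408/(-968) = 2617/627 + 4408/(-968) = 2617*(1/627) + 4408*(-1/968) = 2617/627 - 551/121 = -2620/6897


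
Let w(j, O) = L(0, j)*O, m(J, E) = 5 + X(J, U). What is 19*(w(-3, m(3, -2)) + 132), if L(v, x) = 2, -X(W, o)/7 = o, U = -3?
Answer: 3496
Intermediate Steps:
X(W, o) = -7*o
m(J, E) = 26 (m(J, E) = 5 - 7*(-3) = 5 + 21 = 26)
w(j, O) = 2*O
19*(w(-3, m(3, -2)) + 132) = 19*(2*26 + 132) = 19*(52 + 132) = 19*184 = 3496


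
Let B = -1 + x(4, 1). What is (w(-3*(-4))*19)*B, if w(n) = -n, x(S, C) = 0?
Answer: 228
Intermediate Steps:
B = -1 (B = -1 + 0 = -1)
(w(-3*(-4))*19)*B = (-(-3)*(-4)*19)*(-1) = (-1*12*19)*(-1) = -12*19*(-1) = -228*(-1) = 228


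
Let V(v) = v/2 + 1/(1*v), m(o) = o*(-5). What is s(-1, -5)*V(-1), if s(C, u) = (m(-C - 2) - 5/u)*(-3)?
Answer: 27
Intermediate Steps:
m(o) = -5*o
s(C, u) = -30 - 15*C + 15/u (s(C, u) = (-5*(-C - 2) - 5/u)*(-3) = (-5*(-2 - C) - 5/u)*(-3) = ((10 + 5*C) - 5/u)*(-3) = (10 - 5/u + 5*C)*(-3) = -30 - 15*C + 15/u)
V(v) = 1/v + v/2 (V(v) = v*(½) + 1/v = v/2 + 1/v = 1/v + v/2)
s(-1, -5)*V(-1) = (-30 - 15*(-1) + 15/(-5))*(1/(-1) + (½)*(-1)) = (-30 + 15 + 15*(-⅕))*(-1 - ½) = (-30 + 15 - 3)*(-3/2) = -18*(-3/2) = 27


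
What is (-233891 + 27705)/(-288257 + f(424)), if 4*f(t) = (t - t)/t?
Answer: 206186/288257 ≈ 0.71529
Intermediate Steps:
f(t) = 0 (f(t) = ((t - t)/t)/4 = (0/t)/4 = (1/4)*0 = 0)
(-233891 + 27705)/(-288257 + f(424)) = (-233891 + 27705)/(-288257 + 0) = -206186/(-288257) = -206186*(-1/288257) = 206186/288257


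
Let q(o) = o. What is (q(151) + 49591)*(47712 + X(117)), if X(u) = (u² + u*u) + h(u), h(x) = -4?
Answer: 3734927812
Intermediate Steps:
X(u) = -4 + 2*u² (X(u) = (u² + u*u) - 4 = (u² + u²) - 4 = 2*u² - 4 = -4 + 2*u²)
(q(151) + 49591)*(47712 + X(117)) = (151 + 49591)*(47712 + (-4 + 2*117²)) = 49742*(47712 + (-4 + 2*13689)) = 49742*(47712 + (-4 + 27378)) = 49742*(47712 + 27374) = 49742*75086 = 3734927812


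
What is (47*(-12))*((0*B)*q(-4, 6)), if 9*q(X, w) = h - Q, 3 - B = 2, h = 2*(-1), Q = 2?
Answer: 0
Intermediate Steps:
h = -2
B = 1 (B = 3 - 1*2 = 3 - 2 = 1)
q(X, w) = -4/9 (q(X, w) = (-2 - 1*2)/9 = (-2 - 2)/9 = (⅑)*(-4) = -4/9)
(47*(-12))*((0*B)*q(-4, 6)) = (47*(-12))*((0*1)*(-4/9)) = -0*(-4)/9 = -564*0 = 0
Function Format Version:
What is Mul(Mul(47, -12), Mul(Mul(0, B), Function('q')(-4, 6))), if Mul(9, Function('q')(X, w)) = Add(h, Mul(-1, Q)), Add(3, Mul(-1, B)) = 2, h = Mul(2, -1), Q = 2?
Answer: 0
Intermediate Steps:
h = -2
B = 1 (B = Add(3, Mul(-1, 2)) = Add(3, -2) = 1)
Function('q')(X, w) = Rational(-4, 9) (Function('q')(X, w) = Mul(Rational(1, 9), Add(-2, Mul(-1, 2))) = Mul(Rational(1, 9), Add(-2, -2)) = Mul(Rational(1, 9), -4) = Rational(-4, 9))
Mul(Mul(47, -12), Mul(Mul(0, B), Function('q')(-4, 6))) = Mul(Mul(47, -12), Mul(Mul(0, 1), Rational(-4, 9))) = Mul(-564, Mul(0, Rational(-4, 9))) = Mul(-564, 0) = 0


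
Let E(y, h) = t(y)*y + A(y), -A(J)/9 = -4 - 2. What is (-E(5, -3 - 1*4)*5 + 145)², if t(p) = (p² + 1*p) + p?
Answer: 1000000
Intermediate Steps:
A(J) = 54 (A(J) = -9*(-4 - 2) = -9*(-6) = 54)
t(p) = p² + 2*p (t(p) = (p² + p) + p = (p + p²) + p = p² + 2*p)
E(y, h) = 54 + y²*(2 + y) (E(y, h) = (y*(2 + y))*y + 54 = y²*(2 + y) + 54 = 54 + y²*(2 + y))
(-E(5, -3 - 1*4)*5 + 145)² = (-(54 + 5²*(2 + 5))*5 + 145)² = (-(54 + 25*7)*5 + 145)² = (-(54 + 175)*5 + 145)² = (-1*229*5 + 145)² = (-229*5 + 145)² = (-1145 + 145)² = (-1000)² = 1000000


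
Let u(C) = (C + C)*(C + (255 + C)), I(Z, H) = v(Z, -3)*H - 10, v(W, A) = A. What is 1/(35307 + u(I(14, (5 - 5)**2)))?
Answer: 1/30607 ≈ 3.2672e-5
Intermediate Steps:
I(Z, H) = -10 - 3*H (I(Z, H) = -3*H - 10 = -10 - 3*H)
u(C) = 2*C*(255 + 2*C) (u(C) = (2*C)*(255 + 2*C) = 2*C*(255 + 2*C))
1/(35307 + u(I(14, (5 - 5)**2))) = 1/(35307 + 2*(-10 - 3*(5 - 5)**2)*(255 + 2*(-10 - 3*(5 - 5)**2))) = 1/(35307 + 2*(-10 - 3*0**2)*(255 + 2*(-10 - 3*0**2))) = 1/(35307 + 2*(-10 - 3*0)*(255 + 2*(-10 - 3*0))) = 1/(35307 + 2*(-10 + 0)*(255 + 2*(-10 + 0))) = 1/(35307 + 2*(-10)*(255 + 2*(-10))) = 1/(35307 + 2*(-10)*(255 - 20)) = 1/(35307 + 2*(-10)*235) = 1/(35307 - 4700) = 1/30607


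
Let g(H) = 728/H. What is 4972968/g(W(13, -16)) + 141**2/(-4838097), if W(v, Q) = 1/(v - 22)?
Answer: -1224045168/1612699 ≈ -759.00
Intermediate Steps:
W(v, Q) = 1/(-22 + v)
4972968/g(W(13, -16)) + 141**2/(-4838097) = 4972968/((728/(1/(-22 + 13)))) + 141**2/(-4838097) = 4972968/((728/(1/(-9)))) + 19881*(-1/4838097) = 4972968/((728/(-1/9))) - 6627/1612699 = 4972968/((728*(-9))) - 6627/1612699 = 4972968/(-6552) - 6627/1612699 = 4972968*(-1/6552) - 6627/1612699 = -759 - 6627/1612699 = -1224045168/1612699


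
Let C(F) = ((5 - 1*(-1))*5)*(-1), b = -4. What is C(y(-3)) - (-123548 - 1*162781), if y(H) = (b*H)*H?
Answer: 286299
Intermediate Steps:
y(H) = -4*H² (y(H) = (-4*H)*H = -4*H²)
C(F) = -30 (C(F) = ((5 + 1)*5)*(-1) = (6*5)*(-1) = 30*(-1) = -30)
C(y(-3)) - (-123548 - 1*162781) = -30 - (-123548 - 1*162781) = -30 - (-123548 - 162781) = -30 - 1*(-286329) = -30 + 286329 = 286299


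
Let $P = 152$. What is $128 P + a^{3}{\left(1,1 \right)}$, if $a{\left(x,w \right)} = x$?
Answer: $19457$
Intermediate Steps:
$128 P + a^{3}{\left(1,1 \right)} = 128 \cdot 152 + 1^{3} = 19456 + 1 = 19457$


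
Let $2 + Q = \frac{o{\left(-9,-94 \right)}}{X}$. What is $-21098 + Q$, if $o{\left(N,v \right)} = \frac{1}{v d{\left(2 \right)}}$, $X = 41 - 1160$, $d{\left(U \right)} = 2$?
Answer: $- \frac{4438849199}{210372} \approx -21100.0$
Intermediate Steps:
$X = -1119$ ($X = 41 - 1160 = -1119$)
$o{\left(N,v \right)} = \frac{1}{2 v}$ ($o{\left(N,v \right)} = \frac{1}{v 2} = \frac{1}{2 v}$)
$Q = - \frac{420743}{210372}$ ($Q = -2 + \frac{\frac{1}{2} \frac{1}{-94}}{-1119} = -2 + \frac{1}{2} \left(- \frac{1}{94}\right) \left(- \frac{1}{1119}\right) = -2 - - \frac{1}{210372} = -2 + \frac{1}{210372} = - \frac{420743}{210372} \approx -2.0$)
$-21098 + Q = -21098 - \frac{420743}{210372} = - \frac{4438849199}{210372}$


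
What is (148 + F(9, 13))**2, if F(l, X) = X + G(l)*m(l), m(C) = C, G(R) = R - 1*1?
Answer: 54289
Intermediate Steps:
G(R) = -1 + R (G(R) = R - 1 = -1 + R)
F(l, X) = X + l*(-1 + l) (F(l, X) = X + (-1 + l)*l = X + l*(-1 + l))
(148 + F(9, 13))**2 = (148 + (13 + 9*(-1 + 9)))**2 = (148 + (13 + 9*8))**2 = (148 + (13 + 72))**2 = (148 + 85)**2 = 233**2 = 54289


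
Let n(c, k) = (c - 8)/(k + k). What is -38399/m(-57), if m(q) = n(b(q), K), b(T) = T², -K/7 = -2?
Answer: -153596/463 ≈ -331.74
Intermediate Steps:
K = 14 (K = -7*(-2) = 14)
n(c, k) = (-8 + c)/(2*k) (n(c, k) = (-8 + c)/((2*k)) = (-8 + c)*(1/(2*k)) = (-8 + c)/(2*k))
m(q) = -2/7 + q²/28 (m(q) = (½)*(-8 + q²)/14 = (½)*(1/14)*(-8 + q²) = -2/7 + q²/28)
-38399/m(-57) = -38399/(-2/7 + (1/28)*(-57)²) = -38399/(-2/7 + (1/28)*3249) = -38399/(-2/7 + 3249/28) = -38399/463/4 = -38399*4/463 = -153596/463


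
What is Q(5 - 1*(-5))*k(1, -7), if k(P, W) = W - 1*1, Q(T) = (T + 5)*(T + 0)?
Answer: -1200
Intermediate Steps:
Q(T) = T*(5 + T) (Q(T) = (5 + T)*T = T*(5 + T))
k(P, W) = -1 + W (k(P, W) = W - 1 = -1 + W)
Q(5 - 1*(-5))*k(1, -7) = ((5 - 1*(-5))*(5 + (5 - 1*(-5))))*(-1 - 7) = ((5 + 5)*(5 + (5 + 5)))*(-8) = (10*(5 + 10))*(-8) = (10*15)*(-8) = 150*(-8) = -1200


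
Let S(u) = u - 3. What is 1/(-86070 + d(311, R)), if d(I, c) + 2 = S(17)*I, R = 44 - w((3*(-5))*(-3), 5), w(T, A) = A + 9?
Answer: -1/81718 ≈ -1.2237e-5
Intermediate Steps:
w(T, A) = 9 + A
S(u) = -3 + u
R = 30 (R = 44 - (9 + 5) = 44 - 1*14 = 44 - 14 = 30)
d(I, c) = -2 + 14*I (d(I, c) = -2 + (-3 + 17)*I = -2 + 14*I)
1/(-86070 + d(311, R)) = 1/(-86070 + (-2 + 14*311)) = 1/(-86070 + (-2 + 4354)) = 1/(-86070 + 4352) = 1/(-81718) = -1/81718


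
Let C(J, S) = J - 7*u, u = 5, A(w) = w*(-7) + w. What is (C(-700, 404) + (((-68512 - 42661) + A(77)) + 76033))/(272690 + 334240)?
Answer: -36337/606930 ≈ -0.059870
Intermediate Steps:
A(w) = -6*w (A(w) = -7*w + w = -6*w)
C(J, S) = -35 + J (C(J, S) = J - 7*5 = J - 35 = -35 + J)
(C(-700, 404) + (((-68512 - 42661) + A(77)) + 76033))/(272690 + 334240) = ((-35 - 700) + (((-68512 - 42661) - 6*77) + 76033))/(272690 + 334240) = (-735 + ((-111173 - 462) + 76033))/606930 = (-735 + (-111635 + 76033))*(1/606930) = (-735 - 35602)*(1/606930) = -36337*1/606930 = -36337/606930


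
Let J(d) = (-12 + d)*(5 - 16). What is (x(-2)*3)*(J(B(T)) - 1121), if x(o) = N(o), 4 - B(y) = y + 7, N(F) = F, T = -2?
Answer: 5868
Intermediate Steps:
B(y) = -3 - y (B(y) = 4 - (y + 7) = 4 - (7 + y) = 4 + (-7 - y) = -3 - y)
J(d) = 132 - 11*d (J(d) = (-12 + d)*(-11) = 132 - 11*d)
x(o) = o
(x(-2)*3)*(J(B(T)) - 1121) = (-2*3)*((132 - 11*(-3 - 1*(-2))) - 1121) = -6*((132 - 11*(-3 + 2)) - 1121) = -6*((132 - 11*(-1)) - 1121) = -6*((132 + 11) - 1121) = -6*(143 - 1121) = -6*(-978) = 5868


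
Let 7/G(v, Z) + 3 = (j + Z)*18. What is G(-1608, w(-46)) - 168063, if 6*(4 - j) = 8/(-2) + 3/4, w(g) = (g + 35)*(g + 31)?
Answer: -2049528257/12195 ≈ -1.6806e+5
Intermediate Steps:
w(g) = (31 + g)*(35 + g) (w(g) = (35 + g)*(31 + g) = (31 + g)*(35 + g))
j = 109/24 (j = 4 - (8/(-2) + 3/4)/6 = 4 - (8*(-½) + 3*(¼))/6 = 4 - (-4 + ¾)/6 = 4 - ⅙*(-13/4) = 4 + 13/24 = 109/24 ≈ 4.5417)
G(v, Z) = 7/(315/4 + 18*Z) (G(v, Z) = 7/(-3 + (109/24 + Z)*18) = 7/(-3 + (327/4 + 18*Z)) = 7/(315/4 + 18*Z))
G(-1608, w(-46)) - 168063 = 28/(9*(35 + 8*(1085 + (-46)² + 66*(-46)))) - 168063 = 28/(9*(35 + 8*(1085 + 2116 - 3036))) - 168063 = 28/(9*(35 + 8*165)) - 168063 = 28/(9*(35 + 1320)) - 168063 = (28/9)/1355 - 168063 = (28/9)*(1/1355) - 168063 = 28/12195 - 168063 = -2049528257/12195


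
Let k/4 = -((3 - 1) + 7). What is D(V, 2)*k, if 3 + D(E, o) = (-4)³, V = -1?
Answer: 2412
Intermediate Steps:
D(E, o) = -67 (D(E, o) = -3 + (-4)³ = -3 - 64 = -67)
k = -36 (k = 4*(-((3 - 1) + 7)) = 4*(-(2 + 7)) = 4*(-1*9) = 4*(-9) = -36)
D(V, 2)*k = -67*(-36) = 2412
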